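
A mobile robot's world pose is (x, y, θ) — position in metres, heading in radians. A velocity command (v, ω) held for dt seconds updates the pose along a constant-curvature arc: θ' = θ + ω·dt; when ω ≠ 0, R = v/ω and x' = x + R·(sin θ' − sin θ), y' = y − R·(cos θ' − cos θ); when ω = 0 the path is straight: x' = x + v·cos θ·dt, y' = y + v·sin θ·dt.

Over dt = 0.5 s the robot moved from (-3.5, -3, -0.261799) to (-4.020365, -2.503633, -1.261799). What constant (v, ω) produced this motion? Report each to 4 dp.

v = -1.5000, ω = -2.0000

Δθ = -1.261799 − -0.261799 = -1.000000
ω = Δθ/dt = -1.000000/0.5 = -2.0000
R = Δx/(sin θ' − sin θ) = 0.7500
v = R·ω = 0.7500·-2.0000 = -1.5000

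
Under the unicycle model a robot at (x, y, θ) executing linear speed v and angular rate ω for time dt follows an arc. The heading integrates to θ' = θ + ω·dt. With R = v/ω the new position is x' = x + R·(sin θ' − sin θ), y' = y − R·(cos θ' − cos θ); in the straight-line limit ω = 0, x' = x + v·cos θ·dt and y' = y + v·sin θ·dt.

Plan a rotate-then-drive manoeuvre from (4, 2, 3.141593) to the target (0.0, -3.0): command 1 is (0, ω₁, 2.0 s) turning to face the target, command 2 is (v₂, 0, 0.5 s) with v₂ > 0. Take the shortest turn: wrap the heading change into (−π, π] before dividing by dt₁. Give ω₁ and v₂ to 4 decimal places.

heading to target = atan2(-3−2, 0−4) = -2.2455
Δθ = wrap(-2.2455 − 3.1416) = 0.8961; ω₁ = Δθ/dt₁ = 0.4480
distance = √((0−4)² + (-3−2)²) = 6.4031; v₂ = distance/dt₂ = 12.8062

ω₁ = 0.4480, v₂ = 12.8062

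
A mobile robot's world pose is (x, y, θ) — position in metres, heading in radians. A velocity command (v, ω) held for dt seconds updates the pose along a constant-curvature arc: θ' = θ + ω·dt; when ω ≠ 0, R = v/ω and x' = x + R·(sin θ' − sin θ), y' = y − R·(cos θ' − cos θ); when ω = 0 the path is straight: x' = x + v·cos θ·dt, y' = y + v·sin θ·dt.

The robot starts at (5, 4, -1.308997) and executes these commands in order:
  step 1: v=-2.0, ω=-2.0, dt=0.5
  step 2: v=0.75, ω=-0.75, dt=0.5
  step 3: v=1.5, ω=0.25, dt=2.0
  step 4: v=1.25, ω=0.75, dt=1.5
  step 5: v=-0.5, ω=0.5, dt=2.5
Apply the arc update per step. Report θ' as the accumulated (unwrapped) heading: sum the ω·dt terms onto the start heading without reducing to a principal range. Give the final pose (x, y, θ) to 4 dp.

step 1: θ'=-2.3090 (R=1.0000) → pose (5.2262, 4.9318, -2.3090)
step 2: θ'=-2.6840 (R=-1.0000) → pose (4.9284, 4.7076, -2.6840)
step 3: θ'=-2.1840 (R=6.0000) → pose (2.6722, 2.7778, -2.1840)
step 4: θ'=-1.0590 (R=1.6667) → pose (2.5822, 1.0025, -1.0590)
step 5: θ'=0.1910 (R=-1.0000) → pose (1.5205, 1.4945, 0.1910)

(1.5205, 1.4945, 0.1910)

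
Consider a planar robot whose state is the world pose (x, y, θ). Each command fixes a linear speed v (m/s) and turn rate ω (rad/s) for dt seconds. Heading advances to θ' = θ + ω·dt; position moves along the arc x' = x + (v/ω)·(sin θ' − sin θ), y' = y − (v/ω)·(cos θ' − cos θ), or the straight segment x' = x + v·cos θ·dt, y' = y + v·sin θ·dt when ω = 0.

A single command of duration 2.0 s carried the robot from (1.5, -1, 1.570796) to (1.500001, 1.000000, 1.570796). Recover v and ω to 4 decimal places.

Δθ = 1.570796 − 1.570796 = 0.000000
ω = Δθ/dt = 0.000000/2.0 = 0.0000
ω = 0 → v = (Δx·cos θ + Δy·sin θ)/dt = 1.0000

v = 1.0000, ω = 0.0000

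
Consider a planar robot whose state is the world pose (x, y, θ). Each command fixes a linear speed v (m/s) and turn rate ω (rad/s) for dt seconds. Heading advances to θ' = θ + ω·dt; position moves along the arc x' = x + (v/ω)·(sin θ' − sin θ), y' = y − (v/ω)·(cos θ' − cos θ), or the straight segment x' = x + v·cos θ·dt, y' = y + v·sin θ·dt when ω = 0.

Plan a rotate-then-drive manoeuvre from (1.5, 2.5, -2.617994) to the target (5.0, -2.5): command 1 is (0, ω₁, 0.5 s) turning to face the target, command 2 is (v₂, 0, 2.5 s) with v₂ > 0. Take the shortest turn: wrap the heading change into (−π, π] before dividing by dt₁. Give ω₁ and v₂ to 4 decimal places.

ω₁ = 3.3158, v₂ = 2.4413

heading to target = atan2(-2.5−2.5, 5−1.5) = -0.9601
Δθ = wrap(-0.9601 − -2.6180) = 1.6579; ω₁ = Δθ/dt₁ = 3.3158
distance = √((5−1.5)² + (-2.5−2.5)²) = 6.1033; v₂ = distance/dt₂ = 2.4413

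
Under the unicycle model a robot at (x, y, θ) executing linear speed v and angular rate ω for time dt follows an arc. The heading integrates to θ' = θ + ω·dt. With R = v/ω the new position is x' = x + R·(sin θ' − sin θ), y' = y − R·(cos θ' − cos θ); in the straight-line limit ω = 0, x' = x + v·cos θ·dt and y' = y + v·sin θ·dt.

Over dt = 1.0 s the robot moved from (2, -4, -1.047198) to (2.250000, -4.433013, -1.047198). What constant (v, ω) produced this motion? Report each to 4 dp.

v = 0.5000, ω = 0.0000

Δθ = -1.047198 − -1.047198 = 0.000000
ω = Δθ/dt = 0.000000/1.0 = 0.0000
ω = 0 → v = (Δx·cos θ + Δy·sin θ)/dt = 0.5000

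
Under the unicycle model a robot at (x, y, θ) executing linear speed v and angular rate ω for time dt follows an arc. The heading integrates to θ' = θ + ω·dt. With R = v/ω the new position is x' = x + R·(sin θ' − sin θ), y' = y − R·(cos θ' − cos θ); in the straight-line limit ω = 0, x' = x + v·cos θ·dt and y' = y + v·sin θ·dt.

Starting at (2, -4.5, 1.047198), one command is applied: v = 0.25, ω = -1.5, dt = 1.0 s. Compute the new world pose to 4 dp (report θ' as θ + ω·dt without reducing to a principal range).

θ' = 1.0472 + -1.5·1.0 = -0.4528
R = v/ω = 0.25/-1.5 = -0.1667
x' = 2 + -0.1667·(sin -0.4528 − sin 1.0472) = 2.2173
y' = -4.5 − -0.1667·(cos -0.4528 − cos 1.0472) = -4.4335

(2.2173, -4.4335, -0.4528)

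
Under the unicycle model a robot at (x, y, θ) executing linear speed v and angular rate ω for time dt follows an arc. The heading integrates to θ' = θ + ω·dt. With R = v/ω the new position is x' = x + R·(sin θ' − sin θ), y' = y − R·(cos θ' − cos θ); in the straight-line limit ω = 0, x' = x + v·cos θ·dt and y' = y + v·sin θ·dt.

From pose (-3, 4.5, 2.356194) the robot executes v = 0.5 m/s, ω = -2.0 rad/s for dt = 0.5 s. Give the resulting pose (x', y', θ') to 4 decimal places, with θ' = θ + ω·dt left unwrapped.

θ' = 2.3562 + -2.0·0.5 = 1.3562
R = v/ω = 0.5/-2.0 = -0.2500
x' = -3 + -0.2500·(sin 1.3562 − sin 2.3562) = -3.0675
y' = 4.5 − -0.2500·(cos 1.3562 − cos 2.3562) = 4.7300

(-3.0675, 4.7300, 1.3562)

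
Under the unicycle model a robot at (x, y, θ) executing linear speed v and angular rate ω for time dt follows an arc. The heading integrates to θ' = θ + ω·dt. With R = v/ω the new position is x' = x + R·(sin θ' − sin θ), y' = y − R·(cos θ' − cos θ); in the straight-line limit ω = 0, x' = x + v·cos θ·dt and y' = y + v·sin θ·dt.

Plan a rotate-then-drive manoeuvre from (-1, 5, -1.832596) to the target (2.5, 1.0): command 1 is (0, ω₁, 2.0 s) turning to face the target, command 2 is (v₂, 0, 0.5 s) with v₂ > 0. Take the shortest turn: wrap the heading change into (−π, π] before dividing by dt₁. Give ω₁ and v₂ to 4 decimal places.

ω₁ = 0.4903, v₂ = 10.6301

heading to target = atan2(1−5, 2.5−-1) = -0.8520
Δθ = wrap(-0.8520 − -1.8326) = 0.9806; ω₁ = Δθ/dt₁ = 0.4903
distance = √((2.5−-1)² + (1−5)²) = 5.3151; v₂ = distance/dt₂ = 10.6301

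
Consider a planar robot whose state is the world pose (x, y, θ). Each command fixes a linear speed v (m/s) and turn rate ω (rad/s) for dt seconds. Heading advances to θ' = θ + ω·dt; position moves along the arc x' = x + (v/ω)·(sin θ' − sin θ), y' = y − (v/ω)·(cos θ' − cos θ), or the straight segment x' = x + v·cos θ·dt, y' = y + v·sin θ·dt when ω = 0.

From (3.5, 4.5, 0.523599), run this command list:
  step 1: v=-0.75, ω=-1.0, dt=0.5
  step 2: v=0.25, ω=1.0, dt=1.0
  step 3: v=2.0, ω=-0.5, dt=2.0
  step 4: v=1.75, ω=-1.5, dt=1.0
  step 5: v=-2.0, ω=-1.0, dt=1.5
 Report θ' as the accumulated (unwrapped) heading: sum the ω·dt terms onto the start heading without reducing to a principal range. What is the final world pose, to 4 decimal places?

step 1: θ'=0.0236 (R=0.7500) → pose (3.1427, 4.3997, 0.0236)
step 2: θ'=1.0236 (R=0.2500) → pose (3.3503, 4.5196, 1.0236)
step 3: θ'=0.0236 (R=-4.0000) → pose (6.6719, 6.4373, 0.0236)
step 4: θ'=-1.4764 (R=-1.1667) → pose (7.8609, 5.3809, -1.4764)
step 5: θ'=-2.9764 (R=2.0000) → pose (9.5231, 7.5422, -2.9764)

(9.5231, 7.5422, -2.9764)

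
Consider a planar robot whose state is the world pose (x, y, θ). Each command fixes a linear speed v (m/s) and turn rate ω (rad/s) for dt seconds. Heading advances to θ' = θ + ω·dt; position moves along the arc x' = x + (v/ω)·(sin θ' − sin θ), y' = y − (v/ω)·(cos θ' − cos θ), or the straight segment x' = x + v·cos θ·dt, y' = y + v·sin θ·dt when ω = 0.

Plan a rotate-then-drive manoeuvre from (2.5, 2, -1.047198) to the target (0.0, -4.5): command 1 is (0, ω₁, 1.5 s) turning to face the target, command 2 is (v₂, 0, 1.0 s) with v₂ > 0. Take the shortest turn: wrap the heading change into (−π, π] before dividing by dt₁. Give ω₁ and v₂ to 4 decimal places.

ω₁ = -0.5938, v₂ = 6.9642

heading to target = atan2(-4.5−2, 0−2.5) = -1.9380
Δθ = wrap(-1.9380 − -1.0472) = -0.8908; ω₁ = Δθ/dt₁ = -0.5938
distance = √((0−2.5)² + (-4.5−2)²) = 6.9642; v₂ = distance/dt₂ = 6.9642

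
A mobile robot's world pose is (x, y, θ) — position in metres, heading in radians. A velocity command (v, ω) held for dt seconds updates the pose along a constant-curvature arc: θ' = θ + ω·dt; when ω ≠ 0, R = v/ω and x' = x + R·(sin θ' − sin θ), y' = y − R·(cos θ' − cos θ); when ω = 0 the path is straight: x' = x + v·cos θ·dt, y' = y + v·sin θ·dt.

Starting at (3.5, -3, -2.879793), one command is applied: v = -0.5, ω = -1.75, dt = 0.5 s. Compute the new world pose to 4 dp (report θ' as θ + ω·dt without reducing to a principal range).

(3.7384, -3.0423, -3.7548)

θ' = -2.8798 + -1.75·0.5 = -3.7548
R = v/ω = -0.5/-1.75 = 0.2857
x' = 3.5 + 0.2857·(sin -3.7548 − sin -2.8798) = 3.7384
y' = -3 − 0.2857·(cos -3.7548 − cos -2.8798) = -3.0423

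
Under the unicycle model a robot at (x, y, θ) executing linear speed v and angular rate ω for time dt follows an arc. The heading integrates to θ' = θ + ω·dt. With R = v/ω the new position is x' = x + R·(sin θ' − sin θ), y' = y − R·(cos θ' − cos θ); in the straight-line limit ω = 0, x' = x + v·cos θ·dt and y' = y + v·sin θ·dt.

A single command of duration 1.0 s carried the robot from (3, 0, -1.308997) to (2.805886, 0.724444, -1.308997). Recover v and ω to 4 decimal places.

v = -0.7500, ω = 0.0000

Δθ = -1.308997 − -1.308997 = 0.000000
ω = Δθ/dt = 0.000000/1.0 = 0.0000
ω = 0 → v = (Δx·cos θ + Δy·sin θ)/dt = -0.7500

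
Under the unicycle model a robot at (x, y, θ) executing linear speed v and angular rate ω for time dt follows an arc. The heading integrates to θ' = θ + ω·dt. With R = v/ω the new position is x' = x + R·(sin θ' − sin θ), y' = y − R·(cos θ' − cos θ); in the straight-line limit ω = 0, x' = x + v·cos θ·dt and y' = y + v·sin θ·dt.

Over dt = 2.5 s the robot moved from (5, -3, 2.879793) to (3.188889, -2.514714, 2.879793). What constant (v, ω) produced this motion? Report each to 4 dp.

v = 0.7500, ω = 0.0000

Δθ = 2.879793 − 2.879793 = 0.000000
ω = Δθ/dt = 0.000000/2.5 = 0.0000
ω = 0 → v = (Δx·cos θ + Δy·sin θ)/dt = 0.7500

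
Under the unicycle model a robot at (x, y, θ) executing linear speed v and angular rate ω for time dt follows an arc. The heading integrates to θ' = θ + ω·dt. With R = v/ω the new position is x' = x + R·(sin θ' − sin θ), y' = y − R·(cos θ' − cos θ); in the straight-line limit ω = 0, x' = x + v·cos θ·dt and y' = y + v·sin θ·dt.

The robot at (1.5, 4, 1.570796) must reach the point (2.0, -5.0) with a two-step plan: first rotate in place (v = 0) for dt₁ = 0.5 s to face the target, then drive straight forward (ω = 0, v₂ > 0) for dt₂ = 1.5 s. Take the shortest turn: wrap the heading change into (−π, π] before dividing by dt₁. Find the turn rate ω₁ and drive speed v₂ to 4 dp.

ω₁ = -6.1722, v₂ = 6.0093

heading to target = atan2(-5−4, 2−1.5) = -1.5153
Δθ = wrap(-1.5153 − 1.5708) = -3.0861; ω₁ = Δθ/dt₁ = -6.1722
distance = √((2−1.5)² + (-5−4)²) = 9.0139; v₂ = distance/dt₂ = 6.0093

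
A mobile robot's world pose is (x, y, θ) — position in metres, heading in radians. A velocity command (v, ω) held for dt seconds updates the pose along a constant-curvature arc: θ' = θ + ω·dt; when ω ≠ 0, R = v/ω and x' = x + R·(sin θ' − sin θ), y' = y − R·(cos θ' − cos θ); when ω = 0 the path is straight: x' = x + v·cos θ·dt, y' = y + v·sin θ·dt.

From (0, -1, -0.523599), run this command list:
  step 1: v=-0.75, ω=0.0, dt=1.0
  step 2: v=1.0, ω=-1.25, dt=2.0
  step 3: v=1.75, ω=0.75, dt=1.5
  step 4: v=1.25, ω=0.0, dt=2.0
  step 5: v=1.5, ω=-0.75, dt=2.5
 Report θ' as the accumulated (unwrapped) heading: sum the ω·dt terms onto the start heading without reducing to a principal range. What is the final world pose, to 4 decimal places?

(-6.7697, -7.0148, -3.7736)

step 1: θ'=-0.5236 (straight) → pose (-0.6495, -0.6250, -0.5236)
step 2: θ'=-3.0236 (R=-0.8000) → pose (-0.9553, -2.1123, -3.0236)
step 3: θ'=-1.8986 (R=2.3333) → pose (-2.8898, -3.6781, -1.8986)
step 4: θ'=-1.8986 (straight) → pose (-3.6947, -6.0450, -1.8986)
step 5: θ'=-3.7736 (R=-2.0000) → pose (-6.7697, -7.0148, -3.7736)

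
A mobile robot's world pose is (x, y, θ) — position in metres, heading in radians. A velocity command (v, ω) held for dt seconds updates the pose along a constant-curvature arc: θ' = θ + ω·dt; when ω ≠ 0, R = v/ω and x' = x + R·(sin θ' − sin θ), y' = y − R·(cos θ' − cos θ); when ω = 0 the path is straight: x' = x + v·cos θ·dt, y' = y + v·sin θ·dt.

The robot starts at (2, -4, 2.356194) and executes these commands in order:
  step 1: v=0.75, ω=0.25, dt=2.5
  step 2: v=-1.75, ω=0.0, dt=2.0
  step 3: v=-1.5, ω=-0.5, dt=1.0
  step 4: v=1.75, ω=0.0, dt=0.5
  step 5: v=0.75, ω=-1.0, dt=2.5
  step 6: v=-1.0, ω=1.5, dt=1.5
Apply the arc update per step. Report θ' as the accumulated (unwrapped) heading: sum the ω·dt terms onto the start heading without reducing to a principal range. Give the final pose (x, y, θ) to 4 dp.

step 1: θ'=2.9812 (R=3.0000) → pose (0.3578, -3.1598, 2.9812)
step 2: θ'=2.9812 (straight) → pose (3.8129, -3.7188, 2.9812)
step 3: θ'=2.4812 (R=3.0000) → pose (5.1740, -4.3111, 2.4812)
step 4: θ'=2.4812 (straight) → pose (4.4830, -3.7743, 2.4812)
step 5: θ'=-0.0188 (R=-0.7500) → pose (4.9572, -2.4321, -0.0188)
step 6: θ'=2.2312 (R=-0.6667) → pose (4.4182, -3.5076, 2.2312)

(4.4182, -3.5076, 2.2312)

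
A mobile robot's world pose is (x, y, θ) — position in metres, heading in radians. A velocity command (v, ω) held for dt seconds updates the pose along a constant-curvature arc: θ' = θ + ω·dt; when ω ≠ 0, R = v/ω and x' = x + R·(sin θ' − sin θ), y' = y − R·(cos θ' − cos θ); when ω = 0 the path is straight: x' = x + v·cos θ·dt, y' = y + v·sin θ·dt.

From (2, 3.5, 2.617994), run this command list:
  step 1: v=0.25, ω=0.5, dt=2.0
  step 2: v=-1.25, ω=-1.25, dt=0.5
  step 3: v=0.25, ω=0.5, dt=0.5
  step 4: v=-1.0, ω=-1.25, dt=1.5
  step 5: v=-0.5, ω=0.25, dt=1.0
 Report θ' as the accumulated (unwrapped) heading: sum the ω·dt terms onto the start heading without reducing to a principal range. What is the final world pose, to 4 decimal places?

step 1: θ'=3.6180 (R=0.5000) → pose (1.5207, 3.5113, 3.6180)
step 2: θ'=2.9930 (R=1.0000) → pose (2.1273, 3.6116, 2.9930)
step 3: θ'=3.2430 (R=0.5000) → pose (2.0027, 3.6146, 3.2430)
step 4: θ'=1.3680 (R=0.8000) → pose (2.8673, 2.6576, 1.3680)
step 5: θ'=1.6180 (R=-2.0000) → pose (2.8285, 2.1604, 1.6180)

(2.8285, 2.1604, 1.6180)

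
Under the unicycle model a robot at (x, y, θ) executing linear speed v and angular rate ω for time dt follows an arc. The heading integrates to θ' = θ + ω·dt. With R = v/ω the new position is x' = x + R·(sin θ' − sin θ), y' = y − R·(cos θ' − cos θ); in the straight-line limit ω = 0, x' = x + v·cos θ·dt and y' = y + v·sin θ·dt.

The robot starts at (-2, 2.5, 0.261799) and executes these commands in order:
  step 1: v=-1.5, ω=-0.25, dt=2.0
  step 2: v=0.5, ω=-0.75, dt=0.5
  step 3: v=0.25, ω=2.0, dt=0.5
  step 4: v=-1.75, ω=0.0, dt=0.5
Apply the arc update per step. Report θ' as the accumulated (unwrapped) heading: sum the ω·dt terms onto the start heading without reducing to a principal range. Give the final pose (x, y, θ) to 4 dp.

(-5.4336, 2.0187, 0.3868)

step 1: θ'=-0.2382 (R=6.0000) → pose (-4.9686, 2.4650, -0.2382)
step 2: θ'=-0.6132 (R=-0.6667) → pose (-4.7423, 2.3623, -0.6132)
step 3: θ'=0.3868 (R=0.1250) → pose (-4.6232, 2.3488, 0.3868)
step 4: θ'=0.3868 (straight) → pose (-5.4336, 2.0187, 0.3868)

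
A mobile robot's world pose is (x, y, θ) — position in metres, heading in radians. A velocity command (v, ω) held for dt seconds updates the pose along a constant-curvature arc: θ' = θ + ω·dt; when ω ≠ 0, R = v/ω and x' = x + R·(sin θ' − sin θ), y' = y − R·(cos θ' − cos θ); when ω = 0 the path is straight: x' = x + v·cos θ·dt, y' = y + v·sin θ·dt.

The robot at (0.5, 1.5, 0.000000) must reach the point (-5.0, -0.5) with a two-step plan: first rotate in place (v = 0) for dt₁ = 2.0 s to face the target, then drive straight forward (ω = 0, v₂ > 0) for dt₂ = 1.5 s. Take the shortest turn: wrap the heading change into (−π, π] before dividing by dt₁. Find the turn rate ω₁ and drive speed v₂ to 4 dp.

ω₁ = -1.3964, v₂ = 3.9016

heading to target = atan2(-0.5−1.5, -5−0.5) = -2.7928
Δθ = wrap(-2.7928 − 0.0000) = -2.7928; ω₁ = Δθ/dt₁ = -1.3964
distance = √((-5−0.5)² + (-0.5−1.5)²) = 5.8523; v₂ = distance/dt₂ = 3.9016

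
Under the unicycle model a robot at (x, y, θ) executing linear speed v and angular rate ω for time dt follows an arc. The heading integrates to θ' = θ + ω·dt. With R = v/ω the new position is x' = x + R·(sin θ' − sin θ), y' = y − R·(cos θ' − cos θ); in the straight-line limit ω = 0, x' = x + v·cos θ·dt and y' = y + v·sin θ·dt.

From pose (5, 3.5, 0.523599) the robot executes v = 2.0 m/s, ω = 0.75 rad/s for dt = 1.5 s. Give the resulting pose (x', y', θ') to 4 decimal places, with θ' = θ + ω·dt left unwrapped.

θ' = 0.5236 + 0.75·1.5 = 1.6486
R = v/ω = 2.0/0.75 = 2.6667
x' = 5 + 2.6667·(sin 1.6486 − sin 0.5236) = 6.3253
y' = 3.5 − 2.6667·(cos 1.6486 − cos 0.5236) = 6.0167

(6.3253, 6.0167, 1.6486)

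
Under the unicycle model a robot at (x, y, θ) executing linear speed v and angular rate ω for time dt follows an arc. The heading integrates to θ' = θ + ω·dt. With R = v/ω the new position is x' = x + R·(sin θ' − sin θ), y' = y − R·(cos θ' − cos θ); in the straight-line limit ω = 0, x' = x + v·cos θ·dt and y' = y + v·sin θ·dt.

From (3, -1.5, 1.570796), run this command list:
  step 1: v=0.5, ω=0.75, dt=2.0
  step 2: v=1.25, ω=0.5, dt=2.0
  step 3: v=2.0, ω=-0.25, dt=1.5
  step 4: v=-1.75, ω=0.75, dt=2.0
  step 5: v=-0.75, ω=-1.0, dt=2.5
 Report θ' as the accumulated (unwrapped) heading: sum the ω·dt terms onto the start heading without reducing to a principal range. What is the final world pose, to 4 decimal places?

(-0.1728, 0.2466, 2.6958)

step 1: θ'=3.0708 (R=0.6667) → pose (2.3805, -0.8350, 3.0708)
step 2: θ'=4.0708 (R=2.5000) → pose (0.2008, -1.8326, 4.0708)
step 3: θ'=3.6958 (R=-8.0000) → pose (-1.9982, -3.8473, 3.6958)
step 4: θ'=5.1958 (R=-2.3333) → pose (-1.1602, -0.7787, 5.1958)
step 5: θ'=2.6958 (R=0.7500) → pose (-0.1728, 0.2466, 2.6958)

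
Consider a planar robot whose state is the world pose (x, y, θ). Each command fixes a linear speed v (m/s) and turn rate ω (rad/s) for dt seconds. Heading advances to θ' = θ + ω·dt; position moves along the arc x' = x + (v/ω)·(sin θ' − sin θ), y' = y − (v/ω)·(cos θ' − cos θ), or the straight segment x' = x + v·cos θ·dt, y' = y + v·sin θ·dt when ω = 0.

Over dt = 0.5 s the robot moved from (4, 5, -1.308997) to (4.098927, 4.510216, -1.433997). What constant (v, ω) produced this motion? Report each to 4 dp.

Δθ = -1.433997 − -1.308997 = -0.125000
ω = Δθ/dt = -0.125000/0.5 = -0.2500
R = −Δy/(cos θ' − cos θ) = -4.0000
v = R·ω = -4.0000·-0.2500 = 1.0000

v = 1.0000, ω = -0.2500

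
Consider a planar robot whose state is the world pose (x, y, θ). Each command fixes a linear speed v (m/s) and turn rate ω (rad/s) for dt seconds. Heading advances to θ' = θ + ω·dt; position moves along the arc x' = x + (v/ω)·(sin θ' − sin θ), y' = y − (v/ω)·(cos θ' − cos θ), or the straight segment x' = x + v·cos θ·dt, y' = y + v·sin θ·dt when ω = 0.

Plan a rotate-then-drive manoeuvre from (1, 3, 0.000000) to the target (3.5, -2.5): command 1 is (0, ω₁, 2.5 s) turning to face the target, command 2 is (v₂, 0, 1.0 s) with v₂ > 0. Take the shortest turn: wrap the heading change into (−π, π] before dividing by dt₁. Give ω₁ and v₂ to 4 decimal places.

heading to target = atan2(-2.5−3, 3.5−1) = -1.1442
Δθ = wrap(-1.1442 − 0.0000) = -1.1442; ω₁ = Δθ/dt₁ = -0.4577
distance = √((3.5−1)² + (-2.5−3)²) = 6.0415; v₂ = distance/dt₂ = 6.0415

ω₁ = -0.4577, v₂ = 6.0415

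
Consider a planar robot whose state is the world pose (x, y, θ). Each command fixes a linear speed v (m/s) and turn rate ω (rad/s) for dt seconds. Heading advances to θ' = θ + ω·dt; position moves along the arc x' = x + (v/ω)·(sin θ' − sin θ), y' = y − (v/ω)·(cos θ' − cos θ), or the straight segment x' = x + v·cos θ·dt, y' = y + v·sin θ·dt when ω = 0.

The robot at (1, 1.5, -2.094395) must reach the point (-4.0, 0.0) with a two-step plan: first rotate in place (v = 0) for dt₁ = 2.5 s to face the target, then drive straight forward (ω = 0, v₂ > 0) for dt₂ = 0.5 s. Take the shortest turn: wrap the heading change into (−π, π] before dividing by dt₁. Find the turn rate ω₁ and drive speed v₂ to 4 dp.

heading to target = atan2(0−1.5, -4−1) = -2.8501
Δθ = wrap(-2.8501 − -2.0944) = -0.7557; ω₁ = Δθ/dt₁ = -0.3023
distance = √((-4−1)² + (0−1.5)²) = 5.2202; v₂ = distance/dt₂ = 10.4403

ω₁ = -0.3023, v₂ = 10.4403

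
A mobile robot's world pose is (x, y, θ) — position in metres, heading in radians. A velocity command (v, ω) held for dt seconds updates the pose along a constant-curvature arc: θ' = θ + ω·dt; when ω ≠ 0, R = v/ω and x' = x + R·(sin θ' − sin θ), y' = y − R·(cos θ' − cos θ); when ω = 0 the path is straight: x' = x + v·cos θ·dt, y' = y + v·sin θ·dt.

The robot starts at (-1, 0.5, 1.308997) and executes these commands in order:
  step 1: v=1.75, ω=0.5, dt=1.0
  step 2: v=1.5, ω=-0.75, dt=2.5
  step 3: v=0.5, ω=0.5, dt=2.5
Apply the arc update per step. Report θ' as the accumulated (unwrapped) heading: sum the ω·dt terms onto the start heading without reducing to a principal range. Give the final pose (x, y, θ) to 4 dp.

(2.0879, 5.3199, 1.1840)

step 1: θ'=1.8090 (R=3.5000) → pose (-0.9796, 2.2317, 1.8090)
step 2: θ'=-0.0660 (R=-2.0000) → pose (1.0959, 4.6993, -0.0660)
step 3: θ'=1.1840 (R=1.0000) → pose (2.0879, 5.3199, 1.1840)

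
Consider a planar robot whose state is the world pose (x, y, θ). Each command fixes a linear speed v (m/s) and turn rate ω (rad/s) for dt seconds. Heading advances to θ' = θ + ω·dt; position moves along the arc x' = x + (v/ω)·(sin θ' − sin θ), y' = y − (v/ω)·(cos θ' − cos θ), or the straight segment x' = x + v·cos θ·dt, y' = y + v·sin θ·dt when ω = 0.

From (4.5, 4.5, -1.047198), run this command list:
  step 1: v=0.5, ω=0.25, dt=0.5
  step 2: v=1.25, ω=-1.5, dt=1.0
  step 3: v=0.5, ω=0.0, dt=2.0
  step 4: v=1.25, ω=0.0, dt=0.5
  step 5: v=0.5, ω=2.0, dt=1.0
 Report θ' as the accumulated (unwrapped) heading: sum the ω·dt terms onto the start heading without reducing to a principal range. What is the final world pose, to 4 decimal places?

(3.3631, 1.6748, -0.4222)

step 1: θ'=-0.9222 (R=2.0000) → pose (4.6382, 4.2919, -0.9222)
step 2: θ'=-2.4222 (R=-0.8333) → pose (4.5232, 3.1616, -2.4222)
step 3: θ'=-2.4222 (straight) → pose (3.7710, 2.5027, -2.4222)
step 4: θ'=-2.4222 (straight) → pose (3.3009, 2.0909, -2.4222)
step 5: θ'=-0.4222 (R=0.2500) → pose (3.3631, 1.6748, -0.4222)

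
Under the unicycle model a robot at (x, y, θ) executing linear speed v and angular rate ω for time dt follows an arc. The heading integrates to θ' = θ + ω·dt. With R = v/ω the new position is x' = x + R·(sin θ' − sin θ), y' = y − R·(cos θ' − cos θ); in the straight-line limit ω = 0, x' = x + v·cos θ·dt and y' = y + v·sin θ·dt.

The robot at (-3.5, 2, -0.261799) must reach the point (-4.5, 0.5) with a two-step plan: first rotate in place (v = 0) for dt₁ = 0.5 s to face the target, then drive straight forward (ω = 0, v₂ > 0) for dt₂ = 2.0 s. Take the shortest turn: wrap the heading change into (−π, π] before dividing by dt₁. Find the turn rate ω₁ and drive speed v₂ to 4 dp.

heading to target = atan2(0.5−2, -4.5−-3.5) = -2.1588
Δθ = wrap(-2.1588 − -0.2618) = -1.8970; ω₁ = Δθ/dt₁ = -3.7940
distance = √((-4.5−-3.5)² + (0.5−2)²) = 1.8028; v₂ = distance/dt₂ = 0.9014

ω₁ = -3.7940, v₂ = 0.9014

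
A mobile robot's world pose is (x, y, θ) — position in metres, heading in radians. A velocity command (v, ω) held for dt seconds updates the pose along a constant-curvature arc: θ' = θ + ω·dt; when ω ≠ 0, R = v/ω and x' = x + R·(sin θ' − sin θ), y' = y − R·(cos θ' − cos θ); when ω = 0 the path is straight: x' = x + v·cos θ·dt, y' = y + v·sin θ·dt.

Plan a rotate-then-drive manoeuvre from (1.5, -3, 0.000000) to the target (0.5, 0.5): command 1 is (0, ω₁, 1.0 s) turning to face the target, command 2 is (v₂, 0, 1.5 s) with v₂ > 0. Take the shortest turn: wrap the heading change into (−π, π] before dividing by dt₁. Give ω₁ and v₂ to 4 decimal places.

heading to target = atan2(0.5−-3, 0.5−1.5) = 1.8491
Δθ = wrap(1.8491 − 0.0000) = 1.8491; ω₁ = Δθ/dt₁ = 1.8491
distance = √((0.5−1.5)² + (0.5−-3)²) = 3.6401; v₂ = distance/dt₂ = 2.4267

ω₁ = 1.8491, v₂ = 2.4267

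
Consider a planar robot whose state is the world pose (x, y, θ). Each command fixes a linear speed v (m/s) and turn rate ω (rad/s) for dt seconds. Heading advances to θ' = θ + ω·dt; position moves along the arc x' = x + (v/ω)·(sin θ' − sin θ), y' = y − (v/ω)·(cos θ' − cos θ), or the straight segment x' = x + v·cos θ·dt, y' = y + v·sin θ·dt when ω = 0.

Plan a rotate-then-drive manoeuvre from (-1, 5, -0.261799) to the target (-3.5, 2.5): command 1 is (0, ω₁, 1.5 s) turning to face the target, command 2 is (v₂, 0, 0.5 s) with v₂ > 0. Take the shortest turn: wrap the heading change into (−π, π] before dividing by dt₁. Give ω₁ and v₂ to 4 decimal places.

ω₁ = -1.3963, v₂ = 7.0711

heading to target = atan2(2.5−5, -3.5−-1) = -2.3562
Δθ = wrap(-2.3562 − -0.2618) = -2.0944; ω₁ = Δθ/dt₁ = -1.3963
distance = √((-3.5−-1)² + (2.5−5)²) = 3.5355; v₂ = distance/dt₂ = 7.0711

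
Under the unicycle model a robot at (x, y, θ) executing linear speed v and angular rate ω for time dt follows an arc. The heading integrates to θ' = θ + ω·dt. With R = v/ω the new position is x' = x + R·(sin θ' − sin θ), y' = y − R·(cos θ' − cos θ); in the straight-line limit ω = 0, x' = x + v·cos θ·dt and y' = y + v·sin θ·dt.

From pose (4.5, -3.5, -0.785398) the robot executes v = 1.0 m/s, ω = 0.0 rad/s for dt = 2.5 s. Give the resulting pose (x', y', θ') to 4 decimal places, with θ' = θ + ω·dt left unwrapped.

θ' = -0.7854 + 0.0·2.5 = -0.7854
ω = 0 → straight: x' = 4.5 + 1.0·cos(-0.7854)·2.5 = 6.2678
y' = -3.5 + 1.0·sin(-0.7854)·2.5 = -5.2678

(6.2678, -5.2678, -0.7854)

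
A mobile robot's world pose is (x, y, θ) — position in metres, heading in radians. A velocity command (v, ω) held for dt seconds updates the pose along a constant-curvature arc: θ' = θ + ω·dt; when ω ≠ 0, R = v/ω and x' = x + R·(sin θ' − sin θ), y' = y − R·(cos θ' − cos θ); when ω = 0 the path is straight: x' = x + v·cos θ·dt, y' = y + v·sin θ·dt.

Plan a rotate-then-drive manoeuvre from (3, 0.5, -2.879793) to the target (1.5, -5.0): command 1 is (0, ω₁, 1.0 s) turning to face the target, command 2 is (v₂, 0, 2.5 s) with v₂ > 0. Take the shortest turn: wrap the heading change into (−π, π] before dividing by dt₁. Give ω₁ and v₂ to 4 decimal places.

heading to target = atan2(-5−0.5, 1.5−3) = -1.8370
Δθ = wrap(-1.8370 − -2.8798) = 1.0427; ω₁ = Δθ/dt₁ = 1.0427
distance = √((1.5−3)² + (-5−0.5)²) = 5.7009; v₂ = distance/dt₂ = 2.2804

ω₁ = 1.0427, v₂ = 2.2804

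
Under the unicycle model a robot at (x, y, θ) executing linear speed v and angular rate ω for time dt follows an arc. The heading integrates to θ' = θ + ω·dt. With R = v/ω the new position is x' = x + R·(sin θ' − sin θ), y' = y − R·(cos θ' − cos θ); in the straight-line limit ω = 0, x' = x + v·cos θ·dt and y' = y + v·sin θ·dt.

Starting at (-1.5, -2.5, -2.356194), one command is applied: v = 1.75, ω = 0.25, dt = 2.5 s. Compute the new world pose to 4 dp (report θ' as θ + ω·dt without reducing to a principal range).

(-3.4604, -6.3318, -1.7312)

θ' = -2.3562 + 0.25·2.5 = -1.7312
R = v/ω = 1.75/0.25 = 7.0000
x' = -1.5 + 7.0000·(sin -1.7312 − sin -2.3562) = -3.4604
y' = -2.5 − 7.0000·(cos -1.7312 − cos -2.3562) = -6.3318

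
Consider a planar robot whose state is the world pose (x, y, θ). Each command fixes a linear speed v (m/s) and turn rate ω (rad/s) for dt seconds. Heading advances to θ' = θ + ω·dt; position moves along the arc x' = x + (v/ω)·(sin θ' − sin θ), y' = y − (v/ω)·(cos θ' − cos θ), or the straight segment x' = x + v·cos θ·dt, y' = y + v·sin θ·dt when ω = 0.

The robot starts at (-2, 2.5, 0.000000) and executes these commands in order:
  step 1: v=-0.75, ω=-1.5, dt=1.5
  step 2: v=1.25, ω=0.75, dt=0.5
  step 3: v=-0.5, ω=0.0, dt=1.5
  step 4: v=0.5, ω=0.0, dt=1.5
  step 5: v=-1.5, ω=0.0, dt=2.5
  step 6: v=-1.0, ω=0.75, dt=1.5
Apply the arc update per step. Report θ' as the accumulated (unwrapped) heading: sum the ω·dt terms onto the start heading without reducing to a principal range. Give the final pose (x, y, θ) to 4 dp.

step 1: θ'=-2.2500 (R=0.5000) → pose (-2.3890, 3.3141, -2.2500)
step 2: θ'=-1.8750 (R=1.6667) → pose (-2.6824, 2.7664, -1.8750)
step 3: θ'=-1.8750 (straight) → pose (-2.4577, 3.4819, -1.8750)
step 4: θ'=-1.8750 (straight) → pose (-2.6824, 2.7664, -1.8750)
step 5: θ'=-1.8750 (straight) → pose (-1.5591, 6.3442, -1.8750)
step 6: θ'=-0.7500 (R=-1.3333) → pose (-1.9224, 7.7191, -0.7500)

(-1.9224, 7.7191, -0.7500)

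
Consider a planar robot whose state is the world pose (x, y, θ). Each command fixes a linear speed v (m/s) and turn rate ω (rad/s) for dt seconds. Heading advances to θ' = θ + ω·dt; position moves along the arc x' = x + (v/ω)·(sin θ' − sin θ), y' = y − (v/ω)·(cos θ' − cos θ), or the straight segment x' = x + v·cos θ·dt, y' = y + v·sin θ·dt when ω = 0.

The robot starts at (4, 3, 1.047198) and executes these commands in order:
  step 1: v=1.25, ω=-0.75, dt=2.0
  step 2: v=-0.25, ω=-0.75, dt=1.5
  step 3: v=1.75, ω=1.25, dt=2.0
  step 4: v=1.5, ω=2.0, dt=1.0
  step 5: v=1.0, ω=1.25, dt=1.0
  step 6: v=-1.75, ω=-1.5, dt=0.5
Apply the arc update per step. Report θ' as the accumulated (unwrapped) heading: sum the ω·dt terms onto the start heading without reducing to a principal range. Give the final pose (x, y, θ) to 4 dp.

(7.8835, 4.4487, 3.4222)

step 1: θ'=-0.4528 (R=-1.6667) → pose (6.1725, 3.6654, -0.4528)
step 2: θ'=-1.5778 (R=0.3333) → pose (5.9850, 3.9675, -1.5778)
step 3: θ'=0.9222 (R=1.4000) → pose (8.5007, 3.1119, 0.9222)
step 4: θ'=2.9222 (R=0.7500) → pose (8.0662, 4.2970, 2.9222)
step 5: θ'=4.1722 (R=0.8000) → pose (7.2060, 3.9276, 4.1722)
step 6: θ'=3.4222 (R=1.1667) → pose (7.8835, 4.4487, 3.4222)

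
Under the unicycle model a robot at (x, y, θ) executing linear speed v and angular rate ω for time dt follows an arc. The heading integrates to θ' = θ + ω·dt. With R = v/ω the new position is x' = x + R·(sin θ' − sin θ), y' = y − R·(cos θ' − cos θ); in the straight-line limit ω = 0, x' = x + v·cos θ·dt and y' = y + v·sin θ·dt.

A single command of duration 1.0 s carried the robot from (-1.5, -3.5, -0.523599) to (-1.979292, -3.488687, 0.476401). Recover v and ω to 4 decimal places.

v = -0.5000, ω = 1.0000

Δθ = 0.476401 − -0.523599 = 1.000000
ω = Δθ/dt = 1.000000/1.0 = 1.0000
R = Δx/(sin θ' − sin θ) = -0.5000
v = R·ω = -0.5000·1.0000 = -0.5000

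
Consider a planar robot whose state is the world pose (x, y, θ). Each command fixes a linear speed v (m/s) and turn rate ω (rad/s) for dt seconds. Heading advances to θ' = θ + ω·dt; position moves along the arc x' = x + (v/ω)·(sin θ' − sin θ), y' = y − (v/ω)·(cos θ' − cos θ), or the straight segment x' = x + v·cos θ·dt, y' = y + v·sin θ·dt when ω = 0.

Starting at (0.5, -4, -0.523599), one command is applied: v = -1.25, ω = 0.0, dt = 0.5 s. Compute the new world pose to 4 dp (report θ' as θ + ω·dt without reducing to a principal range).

(-0.0413, -3.6875, -0.5236)

θ' = -0.5236 + 0.0·0.5 = -0.5236
ω = 0 → straight: x' = 0.5 + -1.25·cos(-0.5236)·0.5 = -0.0413
y' = -4 + -1.25·sin(-0.5236)·0.5 = -3.6875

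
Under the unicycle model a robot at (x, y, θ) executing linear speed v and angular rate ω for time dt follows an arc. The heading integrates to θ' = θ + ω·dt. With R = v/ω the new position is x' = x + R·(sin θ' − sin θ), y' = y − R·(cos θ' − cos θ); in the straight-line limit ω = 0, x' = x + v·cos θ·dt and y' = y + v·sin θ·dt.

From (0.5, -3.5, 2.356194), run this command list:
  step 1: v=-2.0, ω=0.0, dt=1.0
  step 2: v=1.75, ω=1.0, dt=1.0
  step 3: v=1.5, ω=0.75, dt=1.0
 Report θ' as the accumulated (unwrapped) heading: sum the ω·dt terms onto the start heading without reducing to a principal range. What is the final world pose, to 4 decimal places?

(-0.9136, -5.2564, 4.1062)

step 1: θ'=2.3562 (straight) → pose (1.9142, -4.9142, 2.3562)
step 2: θ'=3.3562 (R=1.7500) → pose (0.3041, -4.4418, 3.3562)
step 3: θ'=4.1062 (R=2.0000) → pose (-0.9136, -5.2564, 4.1062)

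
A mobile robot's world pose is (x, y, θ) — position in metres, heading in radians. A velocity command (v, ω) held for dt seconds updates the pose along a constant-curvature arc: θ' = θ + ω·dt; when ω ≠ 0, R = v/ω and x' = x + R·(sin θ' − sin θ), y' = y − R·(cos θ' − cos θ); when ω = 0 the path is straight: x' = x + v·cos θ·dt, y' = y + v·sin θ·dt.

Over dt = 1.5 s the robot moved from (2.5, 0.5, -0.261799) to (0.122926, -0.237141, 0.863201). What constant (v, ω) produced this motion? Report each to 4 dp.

Δθ = 0.863201 − -0.261799 = 1.125000
ω = Δθ/dt = 1.125000/1.5 = 0.7500
R = Δx/(sin θ' − sin θ) = -2.3333
v = R·ω = -2.3333·0.7500 = -1.7500

v = -1.7500, ω = 0.7500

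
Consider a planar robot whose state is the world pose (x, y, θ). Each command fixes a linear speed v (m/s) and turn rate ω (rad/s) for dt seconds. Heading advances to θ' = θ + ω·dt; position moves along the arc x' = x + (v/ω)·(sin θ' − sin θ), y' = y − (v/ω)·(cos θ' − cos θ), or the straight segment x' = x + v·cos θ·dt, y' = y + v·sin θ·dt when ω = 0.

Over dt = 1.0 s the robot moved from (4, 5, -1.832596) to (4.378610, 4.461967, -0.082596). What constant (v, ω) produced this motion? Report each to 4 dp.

v = 0.7500, ω = 1.7500

Δθ = -0.082596 − -1.832596 = 1.750000
ω = Δθ/dt = 1.750000/1.0 = 1.7500
R = −Δy/(cos θ' − cos θ) = 0.4286
v = R·ω = 0.4286·1.7500 = 0.7500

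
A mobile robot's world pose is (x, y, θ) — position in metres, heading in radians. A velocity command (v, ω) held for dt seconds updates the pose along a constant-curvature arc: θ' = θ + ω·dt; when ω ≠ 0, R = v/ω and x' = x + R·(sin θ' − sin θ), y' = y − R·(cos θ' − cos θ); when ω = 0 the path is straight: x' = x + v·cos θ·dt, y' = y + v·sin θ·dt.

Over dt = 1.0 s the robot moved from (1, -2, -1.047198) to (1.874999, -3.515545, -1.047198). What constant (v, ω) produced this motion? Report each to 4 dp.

Δθ = -1.047198 − -1.047198 = 0.000000
ω = Δθ/dt = 0.000000/1.0 = 0.0000
ω = 0 → v = (Δx·cos θ + Δy·sin θ)/dt = 1.7500

v = 1.7500, ω = 0.0000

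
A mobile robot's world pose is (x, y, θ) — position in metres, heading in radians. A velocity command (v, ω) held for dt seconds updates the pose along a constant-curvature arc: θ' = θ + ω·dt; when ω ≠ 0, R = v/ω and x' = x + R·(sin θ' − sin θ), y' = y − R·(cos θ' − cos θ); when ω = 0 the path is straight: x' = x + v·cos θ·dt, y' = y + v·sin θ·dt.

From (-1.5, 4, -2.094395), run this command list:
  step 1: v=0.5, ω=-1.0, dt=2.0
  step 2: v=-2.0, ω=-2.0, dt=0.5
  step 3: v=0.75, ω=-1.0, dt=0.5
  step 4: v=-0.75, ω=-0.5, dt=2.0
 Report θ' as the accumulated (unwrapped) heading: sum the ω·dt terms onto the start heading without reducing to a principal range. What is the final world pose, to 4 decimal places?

step 1: θ'=-4.0944 (R=-0.5000) → pose (-2.3405, 3.9603, -4.0944)
step 2: θ'=-5.0944 (R=1.0000) → pose (-2.2277, 3.0081, -5.0944)
step 3: θ'=-5.5944 (R=-0.7500) → pose (-2.0084, 3.3075, -5.5944)
step 4: θ'=-6.5944 (R=1.5000) → pose (-3.4211, 3.0376, -6.5944)

(-3.4211, 3.0376, -6.5944)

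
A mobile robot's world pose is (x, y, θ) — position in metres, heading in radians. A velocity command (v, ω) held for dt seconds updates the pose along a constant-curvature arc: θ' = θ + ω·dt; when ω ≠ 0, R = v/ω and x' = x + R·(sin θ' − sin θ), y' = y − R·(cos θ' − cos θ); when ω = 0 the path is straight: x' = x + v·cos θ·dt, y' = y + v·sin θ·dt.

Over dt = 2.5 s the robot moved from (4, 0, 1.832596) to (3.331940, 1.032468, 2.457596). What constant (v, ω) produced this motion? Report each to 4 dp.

v = 0.5000, ω = 0.2500

Δθ = 2.457596 − 1.832596 = 0.625000
ω = Δθ/dt = 0.625000/2.5 = 0.2500
R = −Δy/(cos θ' − cos θ) = 2.0000
v = R·ω = 2.0000·0.2500 = 0.5000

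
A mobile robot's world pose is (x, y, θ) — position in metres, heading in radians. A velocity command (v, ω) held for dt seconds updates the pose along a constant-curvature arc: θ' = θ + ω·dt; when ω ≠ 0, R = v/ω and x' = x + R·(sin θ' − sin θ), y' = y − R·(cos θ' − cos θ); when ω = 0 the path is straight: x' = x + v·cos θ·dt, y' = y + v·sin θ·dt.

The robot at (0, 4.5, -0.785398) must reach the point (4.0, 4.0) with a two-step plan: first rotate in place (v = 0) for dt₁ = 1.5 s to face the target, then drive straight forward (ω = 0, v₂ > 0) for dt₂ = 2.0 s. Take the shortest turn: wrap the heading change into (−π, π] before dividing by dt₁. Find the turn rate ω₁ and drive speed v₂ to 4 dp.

ω₁ = 0.4407, v₂ = 2.0156

heading to target = atan2(4−4.5, 4−0) = -0.1244
Δθ = wrap(-0.1244 − -0.7854) = 0.6610; ω₁ = Δθ/dt₁ = 0.4407
distance = √((4−0)² + (4−4.5)²) = 4.0311; v₂ = distance/dt₂ = 2.0156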